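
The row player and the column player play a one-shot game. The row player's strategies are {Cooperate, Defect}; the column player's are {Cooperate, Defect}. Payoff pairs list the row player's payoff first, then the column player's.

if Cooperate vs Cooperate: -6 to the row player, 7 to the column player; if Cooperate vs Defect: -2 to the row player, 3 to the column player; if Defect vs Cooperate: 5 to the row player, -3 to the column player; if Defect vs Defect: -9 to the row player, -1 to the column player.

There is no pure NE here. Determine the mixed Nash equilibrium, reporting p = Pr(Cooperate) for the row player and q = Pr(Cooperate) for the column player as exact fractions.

p = 1/3, q = 7/18

Each player's mixing probability is pinned down by making the *other* player indifferent.
The column player indifferent between Cooperate and Defect: p·7 + (1−p)·(-3) = p·3 + (1−p)·(-1) ⟹ (-3) + 10p = (-1) + 4p ⟹ p = 1/3.
The row player indifferent between Cooperate and Defect: q·(-6) + (1−q)·(-2) = q·5 + (1−q)·(-9) ⟹ (-2) + (-4)q = (-9) + 14q ⟹ q = 7/18.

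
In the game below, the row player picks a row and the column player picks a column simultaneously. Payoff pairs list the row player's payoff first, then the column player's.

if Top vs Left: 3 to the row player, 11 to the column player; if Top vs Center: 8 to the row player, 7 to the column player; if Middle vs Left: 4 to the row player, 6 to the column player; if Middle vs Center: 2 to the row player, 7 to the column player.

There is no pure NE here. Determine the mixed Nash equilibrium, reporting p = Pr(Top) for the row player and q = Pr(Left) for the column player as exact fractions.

p = 1/5, q = 6/7

In a mixed NE each player is indifferent between their pure strategies, so the opponent's mix sets the indifference.
The column player indifferent between Left and Center: p·11 + (1−p)·6 = p·7 + (1−p)·7 ⟹ 6 + 5p = 7 + 0p ⟹ p = 1/5.
The row player indifferent between Top and Middle: q·3 + (1−q)·8 = q·4 + (1−q)·2 ⟹ 8 + (-5)q = 2 + 2q ⟹ q = 6/7.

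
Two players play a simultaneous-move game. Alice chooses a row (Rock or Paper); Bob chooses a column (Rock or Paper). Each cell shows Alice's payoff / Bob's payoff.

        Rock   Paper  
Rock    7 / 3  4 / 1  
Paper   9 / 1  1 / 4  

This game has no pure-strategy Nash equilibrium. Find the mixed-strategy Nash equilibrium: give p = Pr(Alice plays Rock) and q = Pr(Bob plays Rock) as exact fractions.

p = 3/5, q = 3/5

In a mixed NE each player is indifferent between their pure strategies, so the opponent's mix sets the indifference.
Bob indifferent between Rock and Paper: p·3 + (1−p)·1 = p·1 + (1−p)·4 ⟹ 1 + 2p = 4 + (-3)p ⟹ p = 3/5.
Alice indifferent between Rock and Paper: q·7 + (1−q)·4 = q·9 + (1−q)·1 ⟹ 4 + 3q = 1 + 8q ⟹ q = 3/5.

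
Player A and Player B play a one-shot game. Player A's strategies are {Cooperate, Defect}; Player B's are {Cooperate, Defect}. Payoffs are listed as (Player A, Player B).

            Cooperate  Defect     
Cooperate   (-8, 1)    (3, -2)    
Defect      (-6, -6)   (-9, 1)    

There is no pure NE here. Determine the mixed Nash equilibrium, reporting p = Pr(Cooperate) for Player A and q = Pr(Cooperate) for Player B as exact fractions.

p = 7/10, q = 6/7

In a mixed NE each player is indifferent between their pure strategies, so the opponent's mix sets the indifference.
Player B indifferent between Cooperate and Defect: p·1 + (1−p)·(-6) = p·(-2) + (1−p)·1 ⟹ (-6) + 7p = 1 + (-3)p ⟹ p = 7/10.
Player A indifferent between Cooperate and Defect: q·(-8) + (1−q)·3 = q·(-6) + (1−q)·(-9) ⟹ 3 + (-11)q = (-9) + 3q ⟹ q = 6/7.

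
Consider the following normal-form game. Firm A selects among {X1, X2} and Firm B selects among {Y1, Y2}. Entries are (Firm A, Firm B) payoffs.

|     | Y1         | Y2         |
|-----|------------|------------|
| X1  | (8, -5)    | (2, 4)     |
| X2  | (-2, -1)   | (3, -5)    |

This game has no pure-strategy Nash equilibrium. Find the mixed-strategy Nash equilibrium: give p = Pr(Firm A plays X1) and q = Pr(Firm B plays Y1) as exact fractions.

In a mixed NE each player is indifferent between their pure strategies, so the opponent's mix sets the indifference.
Firm B indifferent between Y1 and Y2: p·(-5) + (1−p)·(-1) = p·4 + (1−p)·(-5) ⟹ (-1) + (-4)p = (-5) + 9p ⟹ p = 4/13.
Firm A indifferent between X1 and X2: q·8 + (1−q)·2 = q·(-2) + (1−q)·3 ⟹ 2 + 6q = 3 + (-5)q ⟹ q = 1/11.

p = 4/13, q = 1/11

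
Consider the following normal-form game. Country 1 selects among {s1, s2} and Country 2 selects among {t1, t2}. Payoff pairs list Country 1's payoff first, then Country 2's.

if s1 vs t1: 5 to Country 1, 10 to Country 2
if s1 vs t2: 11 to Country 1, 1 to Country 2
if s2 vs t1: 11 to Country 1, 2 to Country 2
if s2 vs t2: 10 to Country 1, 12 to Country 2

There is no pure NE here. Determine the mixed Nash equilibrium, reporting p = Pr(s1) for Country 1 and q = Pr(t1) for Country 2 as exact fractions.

p = 10/19, q = 1/7

In a mixed NE each player is indifferent between their pure strategies, so the opponent's mix sets the indifference.
Country 2 indifferent between t1 and t2: p·10 + (1−p)·2 = p·1 + (1−p)·12 ⟹ 2 + 8p = 12 + (-11)p ⟹ p = 10/19.
Country 1 indifferent between s1 and s2: q·5 + (1−q)·11 = q·11 + (1−q)·10 ⟹ 11 + (-6)q = 10 + 1q ⟹ q = 1/7.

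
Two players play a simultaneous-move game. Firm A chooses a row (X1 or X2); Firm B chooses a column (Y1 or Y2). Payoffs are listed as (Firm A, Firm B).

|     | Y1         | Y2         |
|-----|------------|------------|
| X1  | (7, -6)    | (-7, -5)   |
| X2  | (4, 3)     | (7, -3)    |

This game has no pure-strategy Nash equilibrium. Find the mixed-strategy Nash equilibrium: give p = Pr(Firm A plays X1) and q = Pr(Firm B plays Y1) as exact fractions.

p = 6/7, q = 14/17

In a mixed NE each player is indifferent between their pure strategies, so the opponent's mix sets the indifference.
Firm B indifferent between Y1 and Y2: p·(-6) + (1−p)·3 = p·(-5) + (1−p)·(-3) ⟹ 3 + (-9)p = (-3) + (-2)p ⟹ p = 6/7.
Firm A indifferent between X1 and X2: q·7 + (1−q)·(-7) = q·4 + (1−q)·7 ⟹ (-7) + 14q = 7 + (-3)q ⟹ q = 14/17.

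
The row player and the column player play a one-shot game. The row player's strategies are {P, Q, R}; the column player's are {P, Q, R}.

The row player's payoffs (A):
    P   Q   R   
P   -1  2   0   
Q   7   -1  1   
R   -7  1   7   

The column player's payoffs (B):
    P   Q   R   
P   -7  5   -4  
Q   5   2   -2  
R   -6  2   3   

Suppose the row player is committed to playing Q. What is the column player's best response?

P

With the row player fixed at Q, the column player's payoffs are: P → 5, Q → 2, R → -2.
The maximum is 5, achieved by P.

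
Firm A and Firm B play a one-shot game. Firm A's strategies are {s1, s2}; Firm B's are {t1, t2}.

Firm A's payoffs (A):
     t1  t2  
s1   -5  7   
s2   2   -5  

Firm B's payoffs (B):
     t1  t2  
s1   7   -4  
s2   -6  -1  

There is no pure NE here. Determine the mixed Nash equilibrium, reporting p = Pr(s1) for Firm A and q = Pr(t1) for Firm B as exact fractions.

Each player's mixing probability is pinned down by making the *other* player indifferent.
Firm B indifferent between t1 and t2: p·7 + (1−p)·(-6) = p·(-4) + (1−p)·(-1) ⟹ (-6) + 13p = (-1) + (-3)p ⟹ p = 5/16.
Firm A indifferent between s1 and s2: q·(-5) + (1−q)·7 = q·2 + (1−q)·(-5) ⟹ 7 + (-12)q = (-5) + 7q ⟹ q = 12/19.

p = 5/16, q = 12/19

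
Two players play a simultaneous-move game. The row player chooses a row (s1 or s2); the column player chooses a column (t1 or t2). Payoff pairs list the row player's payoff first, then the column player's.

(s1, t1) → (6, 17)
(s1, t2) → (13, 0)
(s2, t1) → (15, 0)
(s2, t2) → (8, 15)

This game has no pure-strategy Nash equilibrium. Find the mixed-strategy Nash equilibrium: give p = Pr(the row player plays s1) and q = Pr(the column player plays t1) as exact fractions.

In a mixed NE each player is indifferent between their pure strategies, so the opponent's mix sets the indifference.
The column player indifferent between t1 and t2: p·17 + (1−p)·0 = p·0 + (1−p)·15 ⟹ 0 + 17p = 15 + (-15)p ⟹ p = 15/32.
The row player indifferent between s1 and s2: q·6 + (1−q)·13 = q·15 + (1−q)·8 ⟹ 13 + (-7)q = 8 + 7q ⟹ q = 5/14.

p = 15/32, q = 5/14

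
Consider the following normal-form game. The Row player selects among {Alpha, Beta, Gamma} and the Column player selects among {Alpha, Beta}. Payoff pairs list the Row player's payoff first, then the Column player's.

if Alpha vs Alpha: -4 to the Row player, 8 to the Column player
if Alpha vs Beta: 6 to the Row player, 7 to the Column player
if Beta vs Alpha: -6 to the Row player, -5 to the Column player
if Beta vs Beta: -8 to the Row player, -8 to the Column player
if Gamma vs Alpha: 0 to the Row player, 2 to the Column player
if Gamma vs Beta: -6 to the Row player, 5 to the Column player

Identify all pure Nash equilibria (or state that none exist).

None

Check mutual best responses: a cell is a NE iff neither player can gain by unilaterally deviating.
The Row player's best responses — vs Alpha: Gamma (payoff 0); vs Beta: Alpha (payoff 6).
The Column player's best responses — vs Alpha: Alpha (payoff 8); vs Beta: Alpha (payoff -5); vs Gamma: Beta (payoff 5).
No cell has both players best-responding. For instance, the Row player's best reply to Alpha is Gamma, but against Gamma the Column player prefers Beta over Alpha.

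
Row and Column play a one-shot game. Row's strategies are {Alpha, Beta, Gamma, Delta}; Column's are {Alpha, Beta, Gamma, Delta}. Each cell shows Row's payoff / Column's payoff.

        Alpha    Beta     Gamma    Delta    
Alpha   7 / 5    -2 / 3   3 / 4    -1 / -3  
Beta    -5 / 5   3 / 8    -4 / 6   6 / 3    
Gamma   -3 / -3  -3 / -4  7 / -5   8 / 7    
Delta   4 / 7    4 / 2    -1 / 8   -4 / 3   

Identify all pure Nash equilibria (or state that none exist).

(Alpha, Alpha) and (Gamma, Delta)

Check mutual best responses: a cell is a NE iff neither player can gain by unilaterally deviating.
Row's best responses — vs Alpha: Alpha (payoff 7); vs Beta: Delta (payoff 4); vs Gamma: Gamma (payoff 7); vs Delta: Gamma (payoff 8).
Column's best responses — vs Alpha: Alpha (payoff 5); vs Beta: Beta (payoff 8); vs Gamma: Delta (payoff 7); vs Delta: Gamma (payoff 8).
Mutual best responses occur at (Alpha, Alpha) and (Gamma, Delta); at each, neither player gains by switching.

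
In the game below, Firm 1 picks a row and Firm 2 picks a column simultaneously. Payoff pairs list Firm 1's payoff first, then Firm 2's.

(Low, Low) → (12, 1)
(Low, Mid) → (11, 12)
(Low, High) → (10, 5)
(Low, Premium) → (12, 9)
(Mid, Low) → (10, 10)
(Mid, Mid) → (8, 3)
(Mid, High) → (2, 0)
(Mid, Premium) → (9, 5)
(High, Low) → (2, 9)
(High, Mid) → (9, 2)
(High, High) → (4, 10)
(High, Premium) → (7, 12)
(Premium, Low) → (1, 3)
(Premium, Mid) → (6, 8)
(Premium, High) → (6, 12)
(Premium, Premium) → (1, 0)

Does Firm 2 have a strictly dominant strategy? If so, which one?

Check whether one of Firm 2's strategies beats all alternatives regardless of what the opponent does.
Low is not dominant: against Low, Mid gives 12 > 1.
Mid is not dominant: against Mid, Low gives 10 > 3.
High is not dominant: against Low, Mid gives 12 > 5.
Premium is not dominant: against Low, Mid gives 12 > 9.
No single strategy is best against every opponent action.

None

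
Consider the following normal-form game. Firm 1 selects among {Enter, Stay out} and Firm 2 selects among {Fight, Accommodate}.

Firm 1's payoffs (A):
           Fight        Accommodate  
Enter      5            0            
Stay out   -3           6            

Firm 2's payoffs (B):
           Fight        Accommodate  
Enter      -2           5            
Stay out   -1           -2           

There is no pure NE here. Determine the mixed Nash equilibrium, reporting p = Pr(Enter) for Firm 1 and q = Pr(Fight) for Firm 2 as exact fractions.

p = 1/8, q = 3/7

Each player's mixing probability is pinned down by making the *other* player indifferent.
Firm 2 indifferent between Fight and Accommodate: p·(-2) + (1−p)·(-1) = p·5 + (1−p)·(-2) ⟹ (-1) + (-1)p = (-2) + 7p ⟹ p = 1/8.
Firm 1 indifferent between Enter and Stay out: q·5 + (1−q)·0 = q·(-3) + (1−q)·6 ⟹ 0 + 5q = 6 + (-9)q ⟹ q = 3/7.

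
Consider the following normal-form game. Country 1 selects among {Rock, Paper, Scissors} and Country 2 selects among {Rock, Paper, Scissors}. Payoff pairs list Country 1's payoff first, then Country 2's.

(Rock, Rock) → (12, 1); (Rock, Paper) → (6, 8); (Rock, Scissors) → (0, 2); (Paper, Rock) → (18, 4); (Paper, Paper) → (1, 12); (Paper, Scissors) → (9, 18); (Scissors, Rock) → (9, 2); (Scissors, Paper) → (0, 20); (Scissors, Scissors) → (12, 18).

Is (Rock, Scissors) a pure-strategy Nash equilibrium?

Holding Country 2 at Scissors: Country 1 gets 0 from Rock but could get 12 by switching to Scissors. Country 1 has a profitable deviation.

No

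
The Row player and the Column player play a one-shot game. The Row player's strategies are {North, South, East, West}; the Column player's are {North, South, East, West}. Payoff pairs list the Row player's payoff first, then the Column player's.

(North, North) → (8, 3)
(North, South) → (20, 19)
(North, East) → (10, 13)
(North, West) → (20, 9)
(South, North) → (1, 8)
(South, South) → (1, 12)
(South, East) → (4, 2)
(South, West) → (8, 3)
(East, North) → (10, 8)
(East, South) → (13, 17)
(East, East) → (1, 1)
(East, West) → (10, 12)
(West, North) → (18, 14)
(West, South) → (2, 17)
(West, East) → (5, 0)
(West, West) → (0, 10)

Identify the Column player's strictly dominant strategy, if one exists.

South

A strategy is strictly dominant if it gives the Column player a strictly higher payoff than every other strategy, against every choice by the opponent.
South strictly dominates: vs North: 19 > each of {3, 13, 9}; vs South: 12 > each of {8, 2, 3}; vs East: 17 > each of {8, 1, 12}; vs West: 17 > each of {14, 0, 10}.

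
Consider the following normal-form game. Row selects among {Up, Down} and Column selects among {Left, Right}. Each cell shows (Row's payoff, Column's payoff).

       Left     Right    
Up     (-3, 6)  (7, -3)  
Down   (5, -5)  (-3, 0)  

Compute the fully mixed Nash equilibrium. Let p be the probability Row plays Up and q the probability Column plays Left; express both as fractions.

In a mixed NE each player is indifferent between their pure strategies, so the opponent's mix sets the indifference.
Column indifferent between Left and Right: p·6 + (1−p)·(-5) = p·(-3) + (1−p)·0 ⟹ (-5) + 11p = 0 + (-3)p ⟹ p = 5/14.
Row indifferent between Up and Down: q·(-3) + (1−q)·7 = q·5 + (1−q)·(-3) ⟹ 7 + (-10)q = (-3) + 8q ⟹ q = 5/9.

p = 5/14, q = 5/9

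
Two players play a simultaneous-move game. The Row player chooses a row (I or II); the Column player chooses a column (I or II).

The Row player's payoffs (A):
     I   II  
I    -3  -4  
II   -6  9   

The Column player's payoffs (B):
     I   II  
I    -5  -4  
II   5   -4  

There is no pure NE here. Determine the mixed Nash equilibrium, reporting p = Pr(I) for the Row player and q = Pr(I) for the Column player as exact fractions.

p = 9/10, q = 13/16

In a mixed NE each player is indifferent between their pure strategies, so the opponent's mix sets the indifference.
The Column player indifferent between I and II: p·(-5) + (1−p)·5 = p·(-4) + (1−p)·(-4) ⟹ 5 + (-10)p = (-4) + 0p ⟹ p = 9/10.
The Row player indifferent between I and II: q·(-3) + (1−q)·(-4) = q·(-6) + (1−q)·9 ⟹ (-4) + 1q = 9 + (-15)q ⟹ q = 13/16.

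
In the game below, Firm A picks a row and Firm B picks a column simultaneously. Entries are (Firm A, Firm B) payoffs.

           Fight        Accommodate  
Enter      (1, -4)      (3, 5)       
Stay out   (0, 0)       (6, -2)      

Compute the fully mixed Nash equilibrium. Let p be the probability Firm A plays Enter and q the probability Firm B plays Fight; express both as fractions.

p = 2/11, q = 3/4

Each player's mixing probability is pinned down by making the *other* player indifferent.
Firm B indifferent between Fight and Accommodate: p·(-4) + (1−p)·0 = p·5 + (1−p)·(-2) ⟹ 0 + (-4)p = (-2) + 7p ⟹ p = 2/11.
Firm A indifferent between Enter and Stay out: q·1 + (1−q)·3 = q·0 + (1−q)·6 ⟹ 3 + (-2)q = 6 + (-6)q ⟹ q = 3/4.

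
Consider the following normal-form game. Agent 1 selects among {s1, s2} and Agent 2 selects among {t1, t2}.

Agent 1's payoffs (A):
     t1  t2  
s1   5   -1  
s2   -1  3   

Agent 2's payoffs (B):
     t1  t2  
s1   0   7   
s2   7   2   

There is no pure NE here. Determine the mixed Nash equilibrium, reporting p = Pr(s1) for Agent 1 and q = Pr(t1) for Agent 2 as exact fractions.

p = 5/12, q = 2/5

In a mixed NE each player is indifferent between their pure strategies, so the opponent's mix sets the indifference.
Agent 2 indifferent between t1 and t2: p·0 + (1−p)·7 = p·7 + (1−p)·2 ⟹ 7 + (-7)p = 2 + 5p ⟹ p = 5/12.
Agent 1 indifferent between s1 and s2: q·5 + (1−q)·(-1) = q·(-1) + (1−q)·3 ⟹ (-1) + 6q = 3 + (-4)q ⟹ q = 2/5.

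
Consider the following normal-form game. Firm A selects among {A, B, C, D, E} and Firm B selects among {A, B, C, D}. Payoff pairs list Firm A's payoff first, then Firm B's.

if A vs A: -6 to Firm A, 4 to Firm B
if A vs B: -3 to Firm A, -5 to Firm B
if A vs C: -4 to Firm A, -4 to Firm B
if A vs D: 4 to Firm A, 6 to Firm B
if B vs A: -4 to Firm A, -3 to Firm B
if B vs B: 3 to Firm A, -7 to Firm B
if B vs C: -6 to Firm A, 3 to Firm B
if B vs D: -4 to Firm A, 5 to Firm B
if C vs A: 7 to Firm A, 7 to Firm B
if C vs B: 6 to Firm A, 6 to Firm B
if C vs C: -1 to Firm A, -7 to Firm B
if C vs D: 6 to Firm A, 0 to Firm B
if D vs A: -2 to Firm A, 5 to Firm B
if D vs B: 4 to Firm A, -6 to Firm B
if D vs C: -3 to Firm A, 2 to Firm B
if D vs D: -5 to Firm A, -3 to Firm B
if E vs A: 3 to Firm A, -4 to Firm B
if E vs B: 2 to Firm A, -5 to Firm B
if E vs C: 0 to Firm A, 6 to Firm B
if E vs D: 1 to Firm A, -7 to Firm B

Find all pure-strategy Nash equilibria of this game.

Find each player's best response to every opponent strategy; NE are the intersections.
Firm A's best responses — vs A: C (payoff 7); vs B: C (payoff 6); vs C: E (payoff 0); vs D: C (payoff 6).
Firm B's best responses — vs A: D (payoff 6); vs B: D (payoff 5); vs C: A (payoff 7); vs D: A (payoff 5); vs E: C (payoff 6).
Mutual best responses occur at (C, A) and (E, C); at each, neither player gains by switching.

(C, A) and (E, C)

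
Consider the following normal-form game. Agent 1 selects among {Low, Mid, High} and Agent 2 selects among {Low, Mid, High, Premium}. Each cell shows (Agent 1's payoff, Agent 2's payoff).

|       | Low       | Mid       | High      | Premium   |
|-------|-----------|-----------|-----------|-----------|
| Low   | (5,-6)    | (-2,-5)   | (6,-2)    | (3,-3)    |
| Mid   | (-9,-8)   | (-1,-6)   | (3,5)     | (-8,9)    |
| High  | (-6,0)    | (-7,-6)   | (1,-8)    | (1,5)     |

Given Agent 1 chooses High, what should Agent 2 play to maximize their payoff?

With Agent 1 fixed at High, Agent 2's payoffs are: Low → 0, Mid → -6, High → -8, Premium → 5.
The maximum is 5, achieved by Premium.

Premium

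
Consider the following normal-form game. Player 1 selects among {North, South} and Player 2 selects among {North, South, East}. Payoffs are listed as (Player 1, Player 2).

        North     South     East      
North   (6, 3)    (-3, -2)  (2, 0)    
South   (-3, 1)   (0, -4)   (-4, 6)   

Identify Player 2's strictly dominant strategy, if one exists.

A strategy is strictly dominant if it gives Player 2 a strictly higher payoff than every other strategy, against every choice by the opponent.
North is not dominant: against South, East gives 6 > 1.
South is not dominant: against North, North gives 3 > -2.
East is not dominant: against North, North gives 3 > 0.
No single strategy is best against every opponent action.

None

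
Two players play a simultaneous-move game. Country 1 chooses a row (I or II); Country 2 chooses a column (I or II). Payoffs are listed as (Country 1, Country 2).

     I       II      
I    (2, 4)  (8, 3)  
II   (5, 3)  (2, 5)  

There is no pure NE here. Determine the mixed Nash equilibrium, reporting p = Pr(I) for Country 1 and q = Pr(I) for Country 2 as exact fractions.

p = 2/3, q = 2/3

Each player's mixing probability is pinned down by making the *other* player indifferent.
Country 2 indifferent between I and II: p·4 + (1−p)·3 = p·3 + (1−p)·5 ⟹ 3 + 1p = 5 + (-2)p ⟹ p = 2/3.
Country 1 indifferent between I and II: q·2 + (1−q)·8 = q·5 + (1−q)·2 ⟹ 8 + (-6)q = 2 + 3q ⟹ q = 2/3.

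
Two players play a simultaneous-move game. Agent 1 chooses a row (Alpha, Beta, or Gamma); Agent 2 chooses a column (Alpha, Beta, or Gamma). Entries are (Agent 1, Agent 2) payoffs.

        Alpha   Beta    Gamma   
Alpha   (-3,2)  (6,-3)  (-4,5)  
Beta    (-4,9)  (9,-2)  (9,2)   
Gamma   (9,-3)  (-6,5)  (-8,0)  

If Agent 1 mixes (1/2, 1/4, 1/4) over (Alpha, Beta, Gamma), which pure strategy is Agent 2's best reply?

Gamma

Agent 2's best reply maximizes expected payoff against the mix.
Alpha: (1/2)·2 + (1/4)·9 + (1/4)·(-3) = 5/2
Beta: (1/2)·(-3) + (1/4)·(-2) + (1/4)·5 = -3/4
Gamma: (1/2)·5 + (1/4)·2 + (1/4)·0 = 3
Highest expected payoff is 3, from Gamma.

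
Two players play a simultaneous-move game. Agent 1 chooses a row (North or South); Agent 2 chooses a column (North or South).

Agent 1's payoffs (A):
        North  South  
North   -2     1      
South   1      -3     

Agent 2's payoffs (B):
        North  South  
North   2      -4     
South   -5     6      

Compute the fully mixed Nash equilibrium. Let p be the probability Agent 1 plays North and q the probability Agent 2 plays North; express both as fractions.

In a mixed NE each player is indifferent between their pure strategies, so the opponent's mix sets the indifference.
Agent 2 indifferent between North and South: p·2 + (1−p)·(-5) = p·(-4) + (1−p)·6 ⟹ (-5) + 7p = 6 + (-10)p ⟹ p = 11/17.
Agent 1 indifferent between North and South: q·(-2) + (1−q)·1 = q·1 + (1−q)·(-3) ⟹ 1 + (-3)q = (-3) + 4q ⟹ q = 4/7.

p = 11/17, q = 4/7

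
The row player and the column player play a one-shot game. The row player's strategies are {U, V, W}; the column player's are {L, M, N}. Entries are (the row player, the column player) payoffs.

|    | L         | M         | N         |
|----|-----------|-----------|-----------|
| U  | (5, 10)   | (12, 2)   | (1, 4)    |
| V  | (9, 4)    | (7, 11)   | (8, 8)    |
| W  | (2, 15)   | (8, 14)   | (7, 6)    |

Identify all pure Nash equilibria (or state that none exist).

There is no pure-strategy Nash equilibrium

A profile is a Nash equilibrium when each player is best-responding to the other.
The row player's best responses — vs L: V (payoff 9); vs M: U (payoff 12); vs N: V (payoff 8).
The column player's best responses — vs U: L (payoff 10); vs V: M (payoff 11); vs W: L (payoff 15).
No cell has both players best-responding. For instance, the row player's best reply to M is U, but against U the column player prefers L over M.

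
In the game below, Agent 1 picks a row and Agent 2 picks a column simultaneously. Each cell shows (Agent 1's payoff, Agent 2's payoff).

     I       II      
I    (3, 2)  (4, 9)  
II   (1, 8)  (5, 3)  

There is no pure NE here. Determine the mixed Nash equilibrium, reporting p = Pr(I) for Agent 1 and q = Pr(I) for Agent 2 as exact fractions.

Each player's mixing probability is pinned down by making the *other* player indifferent.
Agent 2 indifferent between I and II: p·2 + (1−p)·8 = p·9 + (1−p)·3 ⟹ 8 + (-6)p = 3 + 6p ⟹ p = 5/12.
Agent 1 indifferent between I and II: q·3 + (1−q)·4 = q·1 + (1−q)·5 ⟹ 4 + (-1)q = 5 + (-4)q ⟹ q = 1/3.

p = 5/12, q = 1/3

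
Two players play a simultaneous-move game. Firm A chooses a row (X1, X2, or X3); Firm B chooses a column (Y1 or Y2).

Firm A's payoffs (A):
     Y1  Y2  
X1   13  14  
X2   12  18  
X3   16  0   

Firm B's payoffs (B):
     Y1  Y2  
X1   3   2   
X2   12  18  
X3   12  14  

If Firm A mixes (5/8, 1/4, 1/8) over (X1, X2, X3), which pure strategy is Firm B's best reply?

Compute Firm B's expected payoff from each pure strategy against the given mix.
Y1: (5/8)·3 + (1/4)·12 + (1/8)·12 = 51/8
Y2: (5/8)·2 + (1/4)·18 + (1/8)·14 = 15/2
Highest expected payoff is 15/2, from Y2.

Y2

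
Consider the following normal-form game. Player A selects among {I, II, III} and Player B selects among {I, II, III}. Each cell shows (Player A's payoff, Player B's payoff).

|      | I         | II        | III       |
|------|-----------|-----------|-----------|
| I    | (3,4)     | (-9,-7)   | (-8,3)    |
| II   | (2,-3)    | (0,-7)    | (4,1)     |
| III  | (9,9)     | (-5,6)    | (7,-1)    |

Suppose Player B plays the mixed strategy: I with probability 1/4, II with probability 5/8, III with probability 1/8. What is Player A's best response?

Player A's best reply maximizes expected payoff against the mix.
I: (1/4)·3 + (5/8)·(-9) + (1/8)·(-8) = -47/8
II: (1/4)·2 + (5/8)·0 + (1/8)·4 = 1
III: (1/4)·9 + (5/8)·(-5) + (1/8)·7 = 0
Highest expected payoff is 1, from II.

II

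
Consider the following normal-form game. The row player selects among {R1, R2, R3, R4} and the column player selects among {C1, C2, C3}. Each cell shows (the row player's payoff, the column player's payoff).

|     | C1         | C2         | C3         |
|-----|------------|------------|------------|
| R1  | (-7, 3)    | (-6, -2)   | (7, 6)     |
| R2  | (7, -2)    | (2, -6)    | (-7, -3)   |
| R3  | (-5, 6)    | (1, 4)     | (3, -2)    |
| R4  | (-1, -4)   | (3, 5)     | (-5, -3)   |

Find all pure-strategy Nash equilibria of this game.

(R1, C3), (R2, C1), and (R4, C2)

Find each player's best response to every opponent strategy; NE are the intersections.
The row player's best responses — vs C1: R2 (payoff 7); vs C2: R4 (payoff 3); vs C3: R1 (payoff 7).
The column player's best responses — vs R1: C3 (payoff 6); vs R2: C1 (payoff -2); vs R3: C1 (payoff 6); vs R4: C2 (payoff 5).
Mutual best responses occur at (R1, C3), (R2, C1), and (R4, C2); at each, neither player gains by switching.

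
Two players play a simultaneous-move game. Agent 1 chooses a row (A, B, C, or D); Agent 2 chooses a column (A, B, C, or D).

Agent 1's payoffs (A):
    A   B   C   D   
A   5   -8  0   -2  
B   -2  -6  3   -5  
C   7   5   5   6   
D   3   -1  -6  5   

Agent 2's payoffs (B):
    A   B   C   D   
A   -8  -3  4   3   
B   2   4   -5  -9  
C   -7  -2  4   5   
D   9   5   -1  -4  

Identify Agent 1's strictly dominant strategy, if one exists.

C

A strategy is strictly dominant if it gives Agent 1 a strictly higher payoff than every other strategy, against every choice by the opponent.
C strictly dominates: vs A: 7 > each of {5, -2, 3}; vs B: 5 > each of {-8, -6, -1}; vs C: 5 > each of {0, 3, -6}; vs D: 6 > each of {-2, -5, 5}.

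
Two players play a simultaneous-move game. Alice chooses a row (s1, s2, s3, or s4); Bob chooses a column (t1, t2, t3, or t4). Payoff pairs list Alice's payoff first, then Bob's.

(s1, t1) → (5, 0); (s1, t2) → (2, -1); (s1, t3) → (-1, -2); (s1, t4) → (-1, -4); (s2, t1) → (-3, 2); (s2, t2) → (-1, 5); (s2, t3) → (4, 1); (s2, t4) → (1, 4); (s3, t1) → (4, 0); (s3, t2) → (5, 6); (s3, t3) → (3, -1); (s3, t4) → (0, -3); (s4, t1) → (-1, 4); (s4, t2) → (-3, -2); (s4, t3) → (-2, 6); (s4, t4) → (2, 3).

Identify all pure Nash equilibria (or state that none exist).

(s1, t1) and (s3, t2)

Check mutual best responses: a cell is a NE iff neither player can gain by unilaterally deviating.
Alice's best responses — vs t1: s1 (payoff 5); vs t2: s3 (payoff 5); vs t3: s2 (payoff 4); vs t4: s4 (payoff 2).
Bob's best responses — vs s1: t1 (payoff 0); vs s2: t2 (payoff 5); vs s3: t2 (payoff 6); vs s4: t3 (payoff 6).
Mutual best responses occur at (s1, t1) and (s3, t2); at each, neither player gains by switching.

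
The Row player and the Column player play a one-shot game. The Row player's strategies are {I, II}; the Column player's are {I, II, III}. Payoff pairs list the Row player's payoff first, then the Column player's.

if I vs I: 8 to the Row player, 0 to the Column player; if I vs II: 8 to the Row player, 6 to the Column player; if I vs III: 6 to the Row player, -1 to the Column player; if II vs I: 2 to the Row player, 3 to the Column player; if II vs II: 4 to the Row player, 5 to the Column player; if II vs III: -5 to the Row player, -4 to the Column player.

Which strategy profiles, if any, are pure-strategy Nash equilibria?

(I, II)

A profile is a Nash equilibrium when each player is best-responding to the other.
The Row player's best responses — vs I: I (payoff 8); vs II: I (payoff 8); vs III: I (payoff 6).
The Column player's best responses — vs I: II (payoff 6); vs II: II (payoff 5).
The only mutual best response is (I, II); neither player gains by switching there.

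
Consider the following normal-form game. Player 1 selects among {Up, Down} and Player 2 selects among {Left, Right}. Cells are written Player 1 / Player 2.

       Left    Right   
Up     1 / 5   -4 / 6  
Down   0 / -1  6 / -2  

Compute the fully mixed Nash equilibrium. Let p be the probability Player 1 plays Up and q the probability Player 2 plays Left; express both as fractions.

In a mixed NE each player is indifferent between their pure strategies, so the opponent's mix sets the indifference.
Player 2 indifferent between Left and Right: p·5 + (1−p)·(-1) = p·6 + (1−p)·(-2) ⟹ (-1) + 6p = (-2) + 8p ⟹ p = 1/2.
Player 1 indifferent between Up and Down: q·1 + (1−q)·(-4) = q·0 + (1−q)·6 ⟹ (-4) + 5q = 6 + (-6)q ⟹ q = 10/11.

p = 1/2, q = 10/11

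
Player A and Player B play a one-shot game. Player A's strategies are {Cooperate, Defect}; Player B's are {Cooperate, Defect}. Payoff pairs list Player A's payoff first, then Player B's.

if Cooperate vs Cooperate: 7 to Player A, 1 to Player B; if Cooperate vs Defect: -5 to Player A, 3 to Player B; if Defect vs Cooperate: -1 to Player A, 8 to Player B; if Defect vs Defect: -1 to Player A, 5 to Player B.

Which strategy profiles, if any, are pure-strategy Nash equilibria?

There is no pure-strategy Nash equilibrium

A profile is a Nash equilibrium when each player is best-responding to the other.
Player A's best responses — vs Cooperate: Cooperate (payoff 7); vs Defect: Defect (payoff -1).
Player B's best responses — vs Cooperate: Defect (payoff 3); vs Defect: Cooperate (payoff 8).
No cell has both players best-responding. For instance, Player A's best reply to Cooperate is Cooperate, but against Cooperate Player B prefers Defect over Cooperate.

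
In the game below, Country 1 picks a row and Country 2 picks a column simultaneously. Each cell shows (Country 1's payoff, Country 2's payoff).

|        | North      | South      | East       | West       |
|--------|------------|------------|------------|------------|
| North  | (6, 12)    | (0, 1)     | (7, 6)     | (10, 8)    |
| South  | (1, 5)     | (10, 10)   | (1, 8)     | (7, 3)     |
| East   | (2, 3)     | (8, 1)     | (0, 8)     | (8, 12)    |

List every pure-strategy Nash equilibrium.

(North, North) and (South, South)

Find each player's best response to every opponent strategy; NE are the intersections.
Country 1's best responses — vs North: North (payoff 6); vs South: South (payoff 10); vs East: North (payoff 7); vs West: North (payoff 10).
Country 2's best responses — vs North: North (payoff 12); vs South: South (payoff 10); vs East: West (payoff 12).
Mutual best responses occur at (North, North) and (South, South); at each, neither player gains by switching.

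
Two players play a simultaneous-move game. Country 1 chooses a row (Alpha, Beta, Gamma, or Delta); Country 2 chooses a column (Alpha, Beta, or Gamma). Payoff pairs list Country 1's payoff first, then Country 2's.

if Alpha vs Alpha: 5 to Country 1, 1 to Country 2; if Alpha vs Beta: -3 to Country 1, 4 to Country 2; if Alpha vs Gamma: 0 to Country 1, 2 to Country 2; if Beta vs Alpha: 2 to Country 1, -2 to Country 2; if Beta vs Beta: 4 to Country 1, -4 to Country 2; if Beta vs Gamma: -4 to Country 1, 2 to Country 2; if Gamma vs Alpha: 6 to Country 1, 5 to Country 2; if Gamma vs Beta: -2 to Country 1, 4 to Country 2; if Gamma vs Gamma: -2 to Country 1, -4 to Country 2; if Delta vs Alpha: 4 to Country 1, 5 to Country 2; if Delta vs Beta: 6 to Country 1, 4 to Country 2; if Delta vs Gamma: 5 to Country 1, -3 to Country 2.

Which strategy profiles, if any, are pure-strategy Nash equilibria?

(Gamma, Alpha)

A profile is a Nash equilibrium when each player is best-responding to the other.
Country 1's best responses — vs Alpha: Gamma (payoff 6); vs Beta: Delta (payoff 6); vs Gamma: Delta (payoff 5).
Country 2's best responses — vs Alpha: Beta (payoff 4); vs Beta: Gamma (payoff 2); vs Gamma: Alpha (payoff 5); vs Delta: Alpha (payoff 5).
The only mutual best response is (Gamma, Alpha); neither player gains by switching there.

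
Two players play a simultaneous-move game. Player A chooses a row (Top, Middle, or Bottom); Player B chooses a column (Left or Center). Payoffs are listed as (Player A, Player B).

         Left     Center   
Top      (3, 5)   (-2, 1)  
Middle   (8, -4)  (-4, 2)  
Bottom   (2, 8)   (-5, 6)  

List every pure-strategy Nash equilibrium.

There is no pure-strategy Nash equilibrium

Find each player's best response to every opponent strategy; NE are the intersections.
Player A's best responses — vs Left: Middle (payoff 8); vs Center: Top (payoff -2).
Player B's best responses — vs Top: Left (payoff 5); vs Middle: Center (payoff 2); vs Bottom: Left (payoff 8).
No cell has both players best-responding. For instance, Player A's best reply to Center is Top, but against Top Player B prefers Left over Center.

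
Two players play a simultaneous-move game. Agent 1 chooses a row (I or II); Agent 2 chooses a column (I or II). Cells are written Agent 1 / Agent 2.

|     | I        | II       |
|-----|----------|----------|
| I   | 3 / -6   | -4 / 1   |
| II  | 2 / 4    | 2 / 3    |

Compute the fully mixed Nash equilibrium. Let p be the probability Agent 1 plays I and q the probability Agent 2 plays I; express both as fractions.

p = 1/8, q = 6/7

Each player's mixing probability is pinned down by making the *other* player indifferent.
Agent 2 indifferent between I and II: p·(-6) + (1−p)·4 = p·1 + (1−p)·3 ⟹ 4 + (-10)p = 3 + (-2)p ⟹ p = 1/8.
Agent 1 indifferent between I and II: q·3 + (1−q)·(-4) = q·2 + (1−q)·2 ⟹ (-4) + 7q = 2 + 0q ⟹ q = 6/7.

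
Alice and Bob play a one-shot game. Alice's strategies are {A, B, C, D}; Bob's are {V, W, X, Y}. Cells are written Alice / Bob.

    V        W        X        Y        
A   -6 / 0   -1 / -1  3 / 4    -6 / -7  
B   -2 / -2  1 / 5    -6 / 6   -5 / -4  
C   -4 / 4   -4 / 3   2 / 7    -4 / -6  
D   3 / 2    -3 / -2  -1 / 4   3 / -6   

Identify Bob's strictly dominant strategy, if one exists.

X

Check whether one of Bob's strategies beats all alternatives regardless of what the opponent does.
X strictly dominates: vs A: 4 > each of {0, -1, -7}; vs B: 6 > each of {-2, 5, -4}; vs C: 7 > each of {4, 3, -6}; vs D: 4 > each of {2, -2, -6}.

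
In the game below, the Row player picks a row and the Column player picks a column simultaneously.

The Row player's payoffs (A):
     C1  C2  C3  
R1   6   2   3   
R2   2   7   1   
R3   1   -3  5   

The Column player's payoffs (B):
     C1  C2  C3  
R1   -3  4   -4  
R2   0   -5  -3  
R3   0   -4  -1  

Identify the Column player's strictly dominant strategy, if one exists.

A strategy is strictly dominant if it gives the Column player a strictly higher payoff than every other strategy, against every choice by the opponent.
C1 is not dominant: against R1, C2 gives 4 > -3.
C2 is not dominant: against R2, C1 gives 0 > -5.
C3 is not dominant: against R1, C1 gives -3 > -4.
No single strategy is best against every opponent action.

None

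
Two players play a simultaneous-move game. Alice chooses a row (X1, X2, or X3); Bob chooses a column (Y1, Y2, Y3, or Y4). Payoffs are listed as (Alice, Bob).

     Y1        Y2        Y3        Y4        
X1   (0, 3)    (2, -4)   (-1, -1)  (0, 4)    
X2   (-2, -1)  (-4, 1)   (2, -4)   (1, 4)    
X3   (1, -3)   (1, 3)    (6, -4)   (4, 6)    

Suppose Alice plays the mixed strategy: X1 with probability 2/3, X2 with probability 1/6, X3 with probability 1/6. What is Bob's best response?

Compute Bob's expected payoff from each pure strategy against the given mix.
Y1: (2/3)·3 + (1/6)·(-1) + (1/6)·(-3) = 4/3
Y2: (2/3)·(-4) + (1/6)·1 + (1/6)·3 = -2
Y3: (2/3)·(-1) + (1/6)·(-4) + (1/6)·(-4) = -2
Y4: (2/3)·4 + (1/6)·4 + (1/6)·6 = 13/3
Highest expected payoff is 13/3, from Y4.

Y4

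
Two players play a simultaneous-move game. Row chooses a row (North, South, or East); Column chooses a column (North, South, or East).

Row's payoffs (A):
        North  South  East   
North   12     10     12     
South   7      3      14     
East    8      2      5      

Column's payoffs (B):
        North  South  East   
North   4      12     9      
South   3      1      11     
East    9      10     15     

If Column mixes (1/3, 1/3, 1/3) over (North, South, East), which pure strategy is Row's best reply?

North

Row's best reply maximizes expected payoff against the mix.
North: (1/3)·12 + (1/3)·10 + (1/3)·12 = 34/3
South: (1/3)·7 + (1/3)·3 + (1/3)·14 = 8
East: (1/3)·8 + (1/3)·2 + (1/3)·5 = 5
Highest expected payoff is 34/3, from North.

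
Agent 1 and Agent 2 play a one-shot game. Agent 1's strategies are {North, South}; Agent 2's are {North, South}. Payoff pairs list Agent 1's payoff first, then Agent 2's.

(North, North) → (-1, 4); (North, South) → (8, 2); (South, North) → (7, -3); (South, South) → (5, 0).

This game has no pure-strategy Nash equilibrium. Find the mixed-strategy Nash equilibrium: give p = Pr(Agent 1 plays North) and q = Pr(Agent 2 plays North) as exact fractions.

In a mixed NE each player is indifferent between their pure strategies, so the opponent's mix sets the indifference.
Agent 2 indifferent between North and South: p·4 + (1−p)·(-3) = p·2 + (1−p)·0 ⟹ (-3) + 7p = 0 + 2p ⟹ p = 3/5.
Agent 1 indifferent between North and South: q·(-1) + (1−q)·8 = q·7 + (1−q)·5 ⟹ 8 + (-9)q = 5 + 2q ⟹ q = 3/11.

p = 3/5, q = 3/11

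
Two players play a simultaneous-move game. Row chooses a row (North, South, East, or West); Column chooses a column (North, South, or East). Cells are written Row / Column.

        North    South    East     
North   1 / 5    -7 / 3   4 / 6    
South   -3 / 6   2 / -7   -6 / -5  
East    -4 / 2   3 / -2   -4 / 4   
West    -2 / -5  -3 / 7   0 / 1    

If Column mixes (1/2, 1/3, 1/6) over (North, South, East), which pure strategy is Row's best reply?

Row's best reply maximizes expected payoff against the mix.
North: (1/2)·1 + (1/3)·(-7) + (1/6)·4 = -7/6
South: (1/2)·(-3) + (1/3)·2 + (1/6)·(-6) = -11/6
East: (1/2)·(-4) + (1/3)·3 + (1/6)·(-4) = -5/3
West: (1/2)·(-2) + (1/3)·(-3) + (1/6)·0 = -2
Highest expected payoff is -7/6, from North.

North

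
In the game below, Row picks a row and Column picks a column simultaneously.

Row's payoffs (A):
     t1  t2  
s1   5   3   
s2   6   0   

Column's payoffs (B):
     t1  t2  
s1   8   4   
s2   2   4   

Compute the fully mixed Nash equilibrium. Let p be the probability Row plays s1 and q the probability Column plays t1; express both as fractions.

p = 1/3, q = 3/4

Each player's mixing probability is pinned down by making the *other* player indifferent.
Column indifferent between t1 and t2: p·8 + (1−p)·2 = p·4 + (1−p)·4 ⟹ 2 + 6p = 4 + 0p ⟹ p = 1/3.
Row indifferent between s1 and s2: q·5 + (1−q)·3 = q·6 + (1−q)·0 ⟹ 3 + 2q = 0 + 6q ⟹ q = 3/4.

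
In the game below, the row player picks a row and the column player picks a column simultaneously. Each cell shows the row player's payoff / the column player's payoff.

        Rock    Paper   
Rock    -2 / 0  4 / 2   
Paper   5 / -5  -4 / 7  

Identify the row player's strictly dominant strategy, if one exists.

Check whether one of the row player's strategies beats all alternatives regardless of what the opponent does.
Rock is not dominant: against Rock, Paper gives 5 > -2.
Paper is not dominant: against Paper, Rock gives 4 > -4.
No single strategy is best against every opponent action.

No strictly dominant strategy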